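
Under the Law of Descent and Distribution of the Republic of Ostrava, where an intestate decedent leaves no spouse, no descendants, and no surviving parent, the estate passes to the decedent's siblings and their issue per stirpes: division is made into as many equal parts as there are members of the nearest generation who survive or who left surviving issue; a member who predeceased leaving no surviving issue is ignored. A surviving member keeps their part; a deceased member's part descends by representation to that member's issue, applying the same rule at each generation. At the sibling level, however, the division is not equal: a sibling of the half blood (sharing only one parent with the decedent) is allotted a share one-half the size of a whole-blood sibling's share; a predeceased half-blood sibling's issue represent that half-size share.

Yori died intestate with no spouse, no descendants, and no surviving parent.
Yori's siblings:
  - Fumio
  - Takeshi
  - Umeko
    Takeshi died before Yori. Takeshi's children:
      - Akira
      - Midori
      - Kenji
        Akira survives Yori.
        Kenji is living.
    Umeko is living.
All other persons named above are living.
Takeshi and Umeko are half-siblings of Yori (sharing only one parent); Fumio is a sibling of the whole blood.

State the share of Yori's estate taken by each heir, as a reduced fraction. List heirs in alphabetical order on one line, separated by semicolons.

No spouse, descendants, or parent survives, so the estate passes to Yori's siblings per stirpes.
Half-blood siblings count for one-half the weight of whole-blood siblings at the initial division.
Dividing 1 in proportion to weights (total weight 2): Fumio (weight 1) → 1/2; Takeshi (weight 1/2) → 1/4; Umeko (weight 1/2) → 1/4.
Fumio is living and takes 1/2.
Takeshi predeceased; the 1/4 allotted to Takeshi's branch passes to Takeshi's issue by representation.
The 1/4 is divided into 3 equal shares of 1/12 among Akira, Midori, Kenji.
Akira is living and takes 1/12.
Midori is living and takes 1/12.
Kenji is living and takes 1/12.
Umeko is living and takes 1/4.

Akira 1/12; Fumio 1/2; Kenji 1/12; Midori 1/12; Umeko 1/4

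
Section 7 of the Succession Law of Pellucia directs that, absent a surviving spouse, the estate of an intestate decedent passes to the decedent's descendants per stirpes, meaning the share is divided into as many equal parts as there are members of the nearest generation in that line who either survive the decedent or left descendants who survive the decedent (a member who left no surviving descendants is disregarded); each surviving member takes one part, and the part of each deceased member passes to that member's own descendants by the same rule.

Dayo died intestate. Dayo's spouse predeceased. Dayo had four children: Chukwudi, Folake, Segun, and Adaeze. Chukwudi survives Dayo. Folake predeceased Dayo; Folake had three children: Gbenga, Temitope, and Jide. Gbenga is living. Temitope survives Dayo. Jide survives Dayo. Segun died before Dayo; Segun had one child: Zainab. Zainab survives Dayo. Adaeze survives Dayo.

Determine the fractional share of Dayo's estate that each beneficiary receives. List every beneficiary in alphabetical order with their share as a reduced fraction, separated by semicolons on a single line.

There is no surviving spouse, so the entire estate passes to Dayo's descendants per stirpes.
The estate is divided into 4 equal shares of 1/4 among Chukwudi, Folake, Segun, Adaeze.
Chukwudi is living and takes 1/4.
Folake predeceased; the 1/4 allotted to Folake's branch passes to Folake's issue by representation.
The 1/4 is divided into 3 equal shares of 1/12 among Gbenga, Temitope, Jide.
Gbenga is living and takes 1/12.
Temitope is living and takes 1/12.
Jide is living and takes 1/12.
Segun predeceased; the 1/4 allotted to Segun's branch passes to Segun's issue by representation.
Zainab is the sole taker at this level and receives the full 1/4.
Adaeze is living and takes 1/4.

Adaeze 1/4; Chukwudi 1/4; Gbenga 1/12; Jide 1/12; Temitope 1/12; Zainab 1/4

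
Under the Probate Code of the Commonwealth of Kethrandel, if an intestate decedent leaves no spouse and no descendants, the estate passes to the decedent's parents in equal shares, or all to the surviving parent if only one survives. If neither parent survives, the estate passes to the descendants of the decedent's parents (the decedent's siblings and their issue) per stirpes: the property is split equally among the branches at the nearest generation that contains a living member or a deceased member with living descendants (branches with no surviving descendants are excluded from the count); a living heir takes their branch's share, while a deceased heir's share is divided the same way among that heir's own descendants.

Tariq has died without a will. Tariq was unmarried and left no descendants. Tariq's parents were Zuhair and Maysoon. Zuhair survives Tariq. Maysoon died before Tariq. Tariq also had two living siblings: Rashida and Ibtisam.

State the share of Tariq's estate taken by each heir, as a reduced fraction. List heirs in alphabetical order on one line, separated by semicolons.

Zuhair 1

Only one parent, Zuhair, survives, so Zuhair takes the entire estate. The siblings take nothing because a surviving parent has priority.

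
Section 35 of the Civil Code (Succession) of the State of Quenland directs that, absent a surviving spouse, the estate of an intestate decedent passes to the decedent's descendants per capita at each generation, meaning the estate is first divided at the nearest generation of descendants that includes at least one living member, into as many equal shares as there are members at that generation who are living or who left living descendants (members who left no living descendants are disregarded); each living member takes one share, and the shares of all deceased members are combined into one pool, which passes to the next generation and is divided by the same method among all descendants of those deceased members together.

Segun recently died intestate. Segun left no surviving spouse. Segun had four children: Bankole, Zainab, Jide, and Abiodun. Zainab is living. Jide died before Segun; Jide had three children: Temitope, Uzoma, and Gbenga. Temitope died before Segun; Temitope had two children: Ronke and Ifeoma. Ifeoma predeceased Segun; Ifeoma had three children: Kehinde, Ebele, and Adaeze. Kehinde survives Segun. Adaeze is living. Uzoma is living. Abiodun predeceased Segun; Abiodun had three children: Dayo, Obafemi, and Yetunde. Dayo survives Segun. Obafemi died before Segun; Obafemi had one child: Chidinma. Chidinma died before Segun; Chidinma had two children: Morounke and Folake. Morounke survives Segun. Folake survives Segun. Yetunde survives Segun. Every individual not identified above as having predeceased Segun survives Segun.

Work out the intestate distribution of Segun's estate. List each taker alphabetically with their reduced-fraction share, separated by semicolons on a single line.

There is no surviving spouse, so the entire estate passes to Segun's descendants per capita at each generation.
At generation 1 (Bankole, Zainab, Jide, Abiodun) there are 4 shares of (1)/4 = 1/4 each.
Living: Bankole and Zainab — each takes 1/4.
Deceased: Jide and Abiodun. Their combined 1/2 is pooled and carried to generation 2.
At generation 2 (Temitope, Uzoma, Gbenga, Dayo, Obafemi, Yetunde) there are 6 shares of (1/2)/6 = 1/12 each.
Living: Uzoma, Gbenga, Dayo, and Yetunde — each takes 1/12.
Deceased: Temitope and Obafemi. Their combined 1/6 is pooled and carried to generation 3.
At generation 3 (Ronke, Ifeoma, Chidinma) there are 3 shares of (1/6)/3 = 1/18 each.
Living: Ronke — each takes 1/18.
Deceased: Ifeoma and Chidinma. Their combined 1/9 is pooled and carried to generation 4.
At generation 4 (Kehinde, Ebele, Adaeze, Morounke, Folake) there are 5 shares of (1/9)/5 = 1/45 each.
Living: Kehinde, Ebele, Adaeze, Morounke, and Folake — each takes 1/45.

Adaeze 1/45; Bankole 1/4; Dayo 1/12; Ebele 1/45; Folake 1/45; Gbenga 1/12; Kehinde 1/45; Morounke 1/45; Ronke 1/18; Uzoma 1/12; Yetunde 1/12; Zainab 1/4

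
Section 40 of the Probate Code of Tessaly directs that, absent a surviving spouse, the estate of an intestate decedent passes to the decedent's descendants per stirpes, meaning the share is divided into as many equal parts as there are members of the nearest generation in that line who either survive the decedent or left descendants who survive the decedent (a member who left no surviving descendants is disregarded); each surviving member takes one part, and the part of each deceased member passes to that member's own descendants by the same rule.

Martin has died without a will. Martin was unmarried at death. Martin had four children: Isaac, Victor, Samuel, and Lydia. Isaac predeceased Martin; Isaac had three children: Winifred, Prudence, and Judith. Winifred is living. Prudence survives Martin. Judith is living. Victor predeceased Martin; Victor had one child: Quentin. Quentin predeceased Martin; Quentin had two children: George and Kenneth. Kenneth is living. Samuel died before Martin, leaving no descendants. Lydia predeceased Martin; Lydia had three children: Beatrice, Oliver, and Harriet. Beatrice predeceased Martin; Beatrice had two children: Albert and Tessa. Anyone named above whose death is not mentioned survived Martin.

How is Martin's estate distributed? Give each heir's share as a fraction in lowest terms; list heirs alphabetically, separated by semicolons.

There is no surviving spouse, so the entire estate passes to Martin's descendants per stirpes.
Samuel left no surviving issue, so that branch lapses and is disregarded.
The estate is divided into 3 equal shares of 1/3 among Isaac, Victor, Lydia.
Isaac predeceased; the 1/3 allotted to Isaac's branch passes to Isaac's issue by representation.
The 1/3 is divided into 3 equal shares of 1/9 among Winifred, Prudence, Judith.
Winifred is living and takes 1/9.
Prudence is living and takes 1/9.
Judith is living and takes 1/9.
Victor predeceased; the 1/3 allotted to Victor's branch passes to Victor's issue by representation.
Quentin's line is the sole branch at this level, so the full 1/3 passes to Quentin's issue by representation.
The 1/3 is divided into 2 equal shares of 1/6 among George, Kenneth.
George is living and takes 1/6.
Kenneth is living and takes 1/6.
Lydia predeceased; the 1/3 allotted to Lydia's branch passes to Lydia's issue by representation.
The 1/3 is divided into 3 equal shares of 1/9 among Beatrice, Oliver, Harriet.
Beatrice predeceased; the 1/9 allotted to Beatrice's branch passes to Beatrice's issue by representation.
The 1/9 is divided into 2 equal shares of 1/18 among Albert, Tessa.
Albert is living and takes 1/18.
Tessa is living and takes 1/18.
Oliver is living and takes 1/9.
Harriet is living and takes 1/9.

Albert 1/18; George 1/6; Harriet 1/9; Judith 1/9; Kenneth 1/6; Oliver 1/9; Prudence 1/9; Tessa 1/18; Winifred 1/9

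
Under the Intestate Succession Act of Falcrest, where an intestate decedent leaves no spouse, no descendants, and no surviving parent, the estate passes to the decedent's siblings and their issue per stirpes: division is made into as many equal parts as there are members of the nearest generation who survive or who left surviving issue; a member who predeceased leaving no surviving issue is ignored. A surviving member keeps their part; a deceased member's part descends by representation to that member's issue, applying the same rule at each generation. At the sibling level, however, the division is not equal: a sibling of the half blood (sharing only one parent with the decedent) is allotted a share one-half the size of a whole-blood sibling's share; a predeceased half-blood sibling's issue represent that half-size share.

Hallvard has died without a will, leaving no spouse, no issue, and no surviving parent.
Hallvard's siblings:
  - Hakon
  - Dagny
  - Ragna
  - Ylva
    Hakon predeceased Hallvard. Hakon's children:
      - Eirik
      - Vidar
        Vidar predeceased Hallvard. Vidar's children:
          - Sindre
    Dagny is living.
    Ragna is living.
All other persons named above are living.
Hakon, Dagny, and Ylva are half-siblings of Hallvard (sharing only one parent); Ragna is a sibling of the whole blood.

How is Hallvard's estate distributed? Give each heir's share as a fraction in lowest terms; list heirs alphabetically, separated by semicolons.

Dagny 1/5; Eirik 1/10; Ragna 2/5; Sindre 1/10; Ylva 1/5

No spouse, descendants, or parent survives, so the estate passes to Hallvard's siblings per stirpes.
Half-blood siblings count for one-half the weight of whole-blood siblings at the initial division.
Dividing 1 in proportion to weights (total weight 5/2): Hakon (weight 1/2) → 1/5; Dagny (weight 1/2) → 1/5; Ragna (weight 1) → 2/5; Ylva (weight 1/2) → 1/5.
Hakon predeceased; the 1/5 allotted to Hakon's branch passes to Hakon's issue by representation.
The 1/5 is divided into 2 equal shares of 1/10 among Eirik, Vidar.
Eirik is living and takes 1/10.
Vidar predeceased; the 1/10 allotted to Vidar's branch passes to Vidar's issue by representation.
Sindre is the sole taker at this level and receives the full 1/10.
Dagny is living and takes 1/5.
Ragna is living and takes 2/5.
Ylva is living and takes 1/5.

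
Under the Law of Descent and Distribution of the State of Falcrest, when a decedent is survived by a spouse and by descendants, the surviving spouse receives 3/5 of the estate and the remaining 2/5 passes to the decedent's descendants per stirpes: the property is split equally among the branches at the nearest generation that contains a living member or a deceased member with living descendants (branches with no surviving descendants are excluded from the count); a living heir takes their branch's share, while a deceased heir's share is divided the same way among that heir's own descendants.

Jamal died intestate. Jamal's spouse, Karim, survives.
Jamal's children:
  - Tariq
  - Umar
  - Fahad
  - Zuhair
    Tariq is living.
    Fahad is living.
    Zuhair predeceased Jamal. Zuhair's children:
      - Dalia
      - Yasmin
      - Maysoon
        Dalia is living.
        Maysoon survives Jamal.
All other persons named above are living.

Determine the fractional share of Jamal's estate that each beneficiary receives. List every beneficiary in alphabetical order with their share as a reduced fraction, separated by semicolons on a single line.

Karim, as surviving spouse, takes 3/5.
The remaining 2/5 passes to Jamal's descendants per stirpes.
The 2/5 is divided into 4 equal shares of 1/10 among Tariq, Umar, Fahad, Zuhair.
Tariq is living and takes 1/10.
Umar is living and takes 1/10.
Fahad is living and takes 1/10.
Zuhair predeceased; the 1/10 allotted to Zuhair's branch passes to Zuhair's issue by representation.
The 1/10 is divided into 3 equal shares of 1/30 among Dalia, Yasmin, Maysoon.
Dalia is living and takes 1/30.
Yasmin is living and takes 1/30.
Maysoon is living and takes 1/30.

Dalia 1/30; Fahad 1/10; Karim 3/5; Maysoon 1/30; Tariq 1/10; Umar 1/10; Yasmin 1/30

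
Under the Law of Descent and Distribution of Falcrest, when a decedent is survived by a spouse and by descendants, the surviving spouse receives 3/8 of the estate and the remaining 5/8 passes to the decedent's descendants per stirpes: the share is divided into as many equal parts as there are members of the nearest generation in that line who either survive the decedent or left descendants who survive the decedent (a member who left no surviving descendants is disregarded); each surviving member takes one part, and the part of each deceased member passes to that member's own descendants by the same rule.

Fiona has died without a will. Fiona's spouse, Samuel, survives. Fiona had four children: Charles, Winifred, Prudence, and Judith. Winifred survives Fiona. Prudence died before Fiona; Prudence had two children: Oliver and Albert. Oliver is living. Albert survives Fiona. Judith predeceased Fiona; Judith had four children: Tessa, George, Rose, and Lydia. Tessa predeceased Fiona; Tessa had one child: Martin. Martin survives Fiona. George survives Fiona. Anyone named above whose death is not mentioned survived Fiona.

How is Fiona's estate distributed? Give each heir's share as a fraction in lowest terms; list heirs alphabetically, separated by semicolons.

Albert 5/64; Charles 5/32; George 5/128; Lydia 5/128; Martin 5/128; Oliver 5/64; Rose 5/128; Samuel 3/8; Winifred 5/32

Samuel, as surviving spouse, takes 3/8.
The remaining 5/8 passes to Fiona's descendants per stirpes.
The 5/8 is divided into 4 equal shares of 5/32 among Charles, Winifred, Prudence, Judith.
Charles is living and takes 5/32.
Winifred is living and takes 5/32.
Prudence predeceased; the 5/32 allotted to Prudence's branch passes to Prudence's issue by representation.
The 5/32 is divided into 2 equal shares of 5/64 among Oliver, Albert.
Oliver is living and takes 5/64.
Albert is living and takes 5/64.
Judith predeceased; the 5/32 allotted to Judith's branch passes to Judith's issue by representation.
The 5/32 is divided into 4 equal shares of 5/128 among Tessa, George, Rose, Lydia.
Tessa predeceased; the 5/128 allotted to Tessa's branch passes to Tessa's issue by representation.
Martin is the sole taker at this level and receives the full 5/128.
George is living and takes 5/128.
Rose is living and takes 5/128.
Lydia is living and takes 5/128.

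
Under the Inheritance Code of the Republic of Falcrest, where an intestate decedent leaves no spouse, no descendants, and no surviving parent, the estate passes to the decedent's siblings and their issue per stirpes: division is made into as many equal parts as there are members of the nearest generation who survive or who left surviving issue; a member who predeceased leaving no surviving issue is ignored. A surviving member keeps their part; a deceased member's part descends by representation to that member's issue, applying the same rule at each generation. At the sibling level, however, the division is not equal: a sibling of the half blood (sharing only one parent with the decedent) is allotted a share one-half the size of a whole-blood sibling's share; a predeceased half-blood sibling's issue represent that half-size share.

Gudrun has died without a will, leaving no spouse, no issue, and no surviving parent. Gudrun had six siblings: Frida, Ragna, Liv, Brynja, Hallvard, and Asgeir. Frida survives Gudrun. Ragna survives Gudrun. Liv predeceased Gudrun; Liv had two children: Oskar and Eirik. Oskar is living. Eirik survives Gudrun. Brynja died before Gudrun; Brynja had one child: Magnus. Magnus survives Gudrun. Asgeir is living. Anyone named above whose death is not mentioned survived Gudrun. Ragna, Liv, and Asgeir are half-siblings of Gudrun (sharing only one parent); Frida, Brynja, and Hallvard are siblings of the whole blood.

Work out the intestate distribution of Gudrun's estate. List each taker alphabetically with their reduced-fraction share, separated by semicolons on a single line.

No spouse, descendants, or parent survives, so the estate passes to Gudrun's siblings per stirpes.
Half-blood siblings count for one-half the weight of whole-blood siblings at the initial division.
Dividing 1 in proportion to weights (total weight 9/2): Frida (weight 1) → 2/9; Ragna (weight 1/2) → 1/9; Liv (weight 1/2) → 1/9; Brynja (weight 1) → 2/9; Hallvard (weight 1) → 2/9; Asgeir (weight 1/2) → 1/9.
Frida is living and takes 2/9.
Ragna is living and takes 1/9.
Liv predeceased; the 1/9 allotted to Liv's branch passes to Liv's issue by representation.
The 1/9 is divided into 2 equal shares of 1/18 among Oskar, Eirik.
Oskar is living and takes 1/18.
Eirik is living and takes 1/18.
Brynja predeceased; the 2/9 allotted to Brynja's branch passes to Brynja's issue by representation.
Magnus is the sole taker at this level and receives the full 2/9.
Hallvard is living and takes 2/9.
Asgeir is living and takes 1/9.

Asgeir 1/9; Eirik 1/18; Frida 2/9; Hallvard 2/9; Magnus 2/9; Oskar 1/18; Ragna 1/9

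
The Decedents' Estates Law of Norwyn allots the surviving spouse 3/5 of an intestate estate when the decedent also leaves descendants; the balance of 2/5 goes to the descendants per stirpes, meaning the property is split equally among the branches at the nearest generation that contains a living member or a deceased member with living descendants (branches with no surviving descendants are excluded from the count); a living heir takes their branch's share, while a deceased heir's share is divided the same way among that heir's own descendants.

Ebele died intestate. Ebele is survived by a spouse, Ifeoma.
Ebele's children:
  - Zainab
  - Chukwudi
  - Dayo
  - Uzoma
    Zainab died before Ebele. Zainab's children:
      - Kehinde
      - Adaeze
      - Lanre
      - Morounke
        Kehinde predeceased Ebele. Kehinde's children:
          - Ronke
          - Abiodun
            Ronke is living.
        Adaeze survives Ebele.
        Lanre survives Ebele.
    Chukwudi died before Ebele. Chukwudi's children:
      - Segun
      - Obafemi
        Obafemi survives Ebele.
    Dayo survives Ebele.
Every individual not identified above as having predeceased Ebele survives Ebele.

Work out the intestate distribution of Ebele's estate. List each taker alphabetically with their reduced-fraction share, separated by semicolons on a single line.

Ifeoma, as surviving spouse, takes 3/5.
The remaining 2/5 passes to Ebele's descendants per stirpes.
The 2/5 is divided into 4 equal shares of 1/10 among Zainab, Chukwudi, Dayo, Uzoma.
Zainab predeceased; the 1/10 allotted to Zainab's branch passes to Zainab's issue by representation.
The 1/10 is divided into 4 equal shares of 1/40 among Kehinde, Adaeze, Lanre, Morounke.
Kehinde predeceased; the 1/40 allotted to Kehinde's branch passes to Kehinde's issue by representation.
The 1/40 is divided into 2 equal shares of 1/80 among Ronke, Abiodun.
Ronke is living and takes 1/80.
Abiodun is living and takes 1/80.
Adaeze is living and takes 1/40.
Lanre is living and takes 1/40.
Morounke is living and takes 1/40.
Chukwudi predeceased; the 1/10 allotted to Chukwudi's branch passes to Chukwudi's issue by representation.
The 1/10 is divided into 2 equal shares of 1/20 among Segun, Obafemi.
Segun is living and takes 1/20.
Obafemi is living and takes 1/20.
Dayo is living and takes 1/10.
Uzoma is living and takes 1/10.

Abiodun 1/80; Adaeze 1/40; Dayo 1/10; Ifeoma 3/5; Lanre 1/40; Morounke 1/40; Obafemi 1/20; Ronke 1/80; Segun 1/20; Uzoma 1/10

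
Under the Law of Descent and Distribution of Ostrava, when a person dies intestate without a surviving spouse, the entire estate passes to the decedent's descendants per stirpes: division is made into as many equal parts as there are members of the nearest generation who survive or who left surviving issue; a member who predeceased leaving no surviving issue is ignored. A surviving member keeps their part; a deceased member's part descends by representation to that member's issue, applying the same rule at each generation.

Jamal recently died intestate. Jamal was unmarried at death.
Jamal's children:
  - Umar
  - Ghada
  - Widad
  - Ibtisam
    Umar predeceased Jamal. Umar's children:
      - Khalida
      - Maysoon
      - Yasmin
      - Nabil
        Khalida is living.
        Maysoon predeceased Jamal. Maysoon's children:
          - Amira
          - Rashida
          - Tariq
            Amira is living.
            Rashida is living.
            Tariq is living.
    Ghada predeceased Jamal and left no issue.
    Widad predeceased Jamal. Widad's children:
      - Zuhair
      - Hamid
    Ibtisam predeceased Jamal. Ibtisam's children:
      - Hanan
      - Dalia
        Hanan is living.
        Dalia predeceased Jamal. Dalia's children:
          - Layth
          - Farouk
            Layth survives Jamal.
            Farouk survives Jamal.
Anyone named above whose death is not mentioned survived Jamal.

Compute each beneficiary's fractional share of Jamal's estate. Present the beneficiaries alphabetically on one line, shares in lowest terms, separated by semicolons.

Amira 1/36; Farouk 1/12; Hamid 1/6; Hanan 1/6; Khalida 1/12; Layth 1/12; Nabil 1/12; Rashida 1/36; Tariq 1/36; Yasmin 1/12; Zuhair 1/6

There is no surviving spouse, so the entire estate passes to Jamal's descendants per stirpes.
Ghada left no surviving issue, so that branch lapses and is disregarded.
The estate is divided into 3 equal shares of 1/3 among Umar, Widad, Ibtisam.
Umar predeceased; the 1/3 allotted to Umar's branch passes to Umar's issue by representation.
The 1/3 is divided into 4 equal shares of 1/12 among Khalida, Maysoon, Yasmin, Nabil.
Khalida is living and takes 1/12.
Maysoon predeceased; the 1/12 allotted to Maysoon's branch passes to Maysoon's issue by representation.
The 1/12 is divided into 3 equal shares of 1/36 among Amira, Rashida, Tariq.
Amira is living and takes 1/36.
Rashida is living and takes 1/36.
Tariq is living and takes 1/36.
Yasmin is living and takes 1/12.
Nabil is living and takes 1/12.
Widad predeceased; the 1/3 allotted to Widad's branch passes to Widad's issue by representation.
The 1/3 is divided into 2 equal shares of 1/6 among Zuhair, Hamid.
Zuhair is living and takes 1/6.
Hamid is living and takes 1/6.
Ibtisam predeceased; the 1/3 allotted to Ibtisam's branch passes to Ibtisam's issue by representation.
The 1/3 is divided into 2 equal shares of 1/6 among Hanan, Dalia.
Hanan is living and takes 1/6.
Dalia predeceased; the 1/6 allotted to Dalia's branch passes to Dalia's issue by representation.
The 1/6 is divided into 2 equal shares of 1/12 among Layth, Farouk.
Layth is living and takes 1/12.
Farouk is living and takes 1/12.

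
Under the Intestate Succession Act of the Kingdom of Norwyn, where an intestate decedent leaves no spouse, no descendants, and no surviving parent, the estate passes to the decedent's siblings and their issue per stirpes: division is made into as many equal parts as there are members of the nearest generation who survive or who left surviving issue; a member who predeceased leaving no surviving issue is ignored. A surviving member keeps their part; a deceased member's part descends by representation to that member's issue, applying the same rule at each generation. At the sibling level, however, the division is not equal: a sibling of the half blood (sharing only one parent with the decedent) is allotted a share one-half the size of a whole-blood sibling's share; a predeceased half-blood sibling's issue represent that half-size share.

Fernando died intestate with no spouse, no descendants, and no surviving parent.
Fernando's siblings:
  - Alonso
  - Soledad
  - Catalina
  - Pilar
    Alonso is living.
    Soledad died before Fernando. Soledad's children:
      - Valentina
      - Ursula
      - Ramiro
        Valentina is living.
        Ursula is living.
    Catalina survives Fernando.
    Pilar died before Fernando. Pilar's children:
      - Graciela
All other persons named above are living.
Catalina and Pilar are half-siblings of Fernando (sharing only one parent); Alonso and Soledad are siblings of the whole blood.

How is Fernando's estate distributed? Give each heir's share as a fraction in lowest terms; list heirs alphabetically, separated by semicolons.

Alonso 1/3; Catalina 1/6; Graciela 1/6; Ramiro 1/9; Ursula 1/9; Valentina 1/9

No spouse, descendants, or parent survives, so the estate passes to Fernando's siblings per stirpes.
Half-blood siblings count for one-half the weight of whole-blood siblings at the initial division.
Dividing 1 in proportion to weights (total weight 3): Alonso (weight 1) → 1/3; Soledad (weight 1) → 1/3; Catalina (weight 1/2) → 1/6; Pilar (weight 1/2) → 1/6.
Alonso is living and takes 1/3.
Soledad predeceased; the 1/3 allotted to Soledad's branch passes to Soledad's issue by representation.
The 1/3 is divided into 3 equal shares of 1/9 among Valentina, Ursula, Ramiro.
Valentina is living and takes 1/9.
Ursula is living and takes 1/9.
Ramiro is living and takes 1/9.
Catalina is living and takes 1/6.
Pilar predeceased; the 1/6 allotted to Pilar's branch passes to Pilar's issue by representation.
Graciela is the sole taker at this level and receives the full 1/6.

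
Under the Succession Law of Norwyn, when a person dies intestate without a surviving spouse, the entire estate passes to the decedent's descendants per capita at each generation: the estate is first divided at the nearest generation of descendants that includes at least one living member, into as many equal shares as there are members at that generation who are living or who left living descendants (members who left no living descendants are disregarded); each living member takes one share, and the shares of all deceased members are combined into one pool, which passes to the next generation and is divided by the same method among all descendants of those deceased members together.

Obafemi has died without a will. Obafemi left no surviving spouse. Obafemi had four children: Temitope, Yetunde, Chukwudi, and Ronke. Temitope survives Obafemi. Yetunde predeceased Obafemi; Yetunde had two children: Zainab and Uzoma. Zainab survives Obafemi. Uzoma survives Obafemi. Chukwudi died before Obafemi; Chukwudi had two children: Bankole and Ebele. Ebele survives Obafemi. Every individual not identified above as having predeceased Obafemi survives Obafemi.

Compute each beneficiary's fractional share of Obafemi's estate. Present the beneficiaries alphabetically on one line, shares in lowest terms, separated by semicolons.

Bankole 1/8; Ebele 1/8; Ronke 1/4; Temitope 1/4; Uzoma 1/8; Zainab 1/8

There is no surviving spouse, so the entire estate passes to Obafemi's descendants per capita at each generation.
At generation 1 (Temitope, Yetunde, Chukwudi, Ronke) there are 4 shares of (1)/4 = 1/4 each.
Living: Temitope and Ronke — each takes 1/4.
Deceased: Yetunde and Chukwudi. Their combined 1/2 is pooled and carried to generation 2.
At generation 2 (Zainab, Uzoma, Bankole, Ebele) there are 4 shares of (1/2)/4 = 1/8 each.
Living: Zainab, Uzoma, Bankole, and Ebele — each takes 1/8.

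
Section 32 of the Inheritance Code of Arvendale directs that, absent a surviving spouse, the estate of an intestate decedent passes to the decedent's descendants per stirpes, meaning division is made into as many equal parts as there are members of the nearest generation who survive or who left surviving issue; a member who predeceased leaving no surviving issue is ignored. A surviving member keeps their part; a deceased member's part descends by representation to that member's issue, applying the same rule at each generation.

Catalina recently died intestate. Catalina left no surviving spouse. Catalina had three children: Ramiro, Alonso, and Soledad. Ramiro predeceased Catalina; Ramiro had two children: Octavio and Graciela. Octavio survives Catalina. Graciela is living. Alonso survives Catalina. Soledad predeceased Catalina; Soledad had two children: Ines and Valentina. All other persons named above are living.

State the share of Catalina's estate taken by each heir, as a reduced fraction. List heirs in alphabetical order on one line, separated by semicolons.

There is no surviving spouse, so the entire estate passes to Catalina's descendants per stirpes.
The estate is divided into 3 equal shares of 1/3 among Ramiro, Alonso, Soledad.
Ramiro predeceased; the 1/3 allotted to Ramiro's branch passes to Ramiro's issue by representation.
The 1/3 is divided into 2 equal shares of 1/6 among Octavio, Graciela.
Octavio is living and takes 1/6.
Graciela is living and takes 1/6.
Alonso is living and takes 1/3.
Soledad predeceased; the 1/3 allotted to Soledad's branch passes to Soledad's issue by representation.
The 1/3 is divided into 2 equal shares of 1/6 among Ines, Valentina.
Ines is living and takes 1/6.
Valentina is living and takes 1/6.

Alonso 1/3; Graciela 1/6; Ines 1/6; Octavio 1/6; Valentina 1/6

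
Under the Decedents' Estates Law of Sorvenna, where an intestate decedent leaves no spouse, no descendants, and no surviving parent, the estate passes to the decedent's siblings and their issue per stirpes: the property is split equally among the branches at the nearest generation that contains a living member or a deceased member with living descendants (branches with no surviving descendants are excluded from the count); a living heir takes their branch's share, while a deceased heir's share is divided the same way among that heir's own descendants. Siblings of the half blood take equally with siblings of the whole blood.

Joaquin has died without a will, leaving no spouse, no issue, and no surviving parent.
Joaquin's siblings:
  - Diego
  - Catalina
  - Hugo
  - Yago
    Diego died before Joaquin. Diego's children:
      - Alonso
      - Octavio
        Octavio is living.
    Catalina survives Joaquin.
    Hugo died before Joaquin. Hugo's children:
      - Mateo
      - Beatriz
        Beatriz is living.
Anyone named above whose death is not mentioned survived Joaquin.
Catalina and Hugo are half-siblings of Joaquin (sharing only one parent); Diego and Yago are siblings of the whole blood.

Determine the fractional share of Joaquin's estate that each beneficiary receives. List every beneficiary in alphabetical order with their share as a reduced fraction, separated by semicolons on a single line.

No spouse, descendants, or parent survives, so the estate passes to Joaquin's siblings per stirpes.
Half-blood and whole-blood siblings take equally under the stated rule.
The estate is divided into 4 equal shares of 1/4 among Diego, Catalina, Hugo, Yago.
Diego predeceased; the 1/4 allotted to Diego's branch passes to Diego's issue by representation.
The 1/4 is divided into 2 equal shares of 1/8 among Alonso, Octavio.
Alonso is living and takes 1/8.
Octavio is living and takes 1/8.
Catalina is living and takes 1/4.
Hugo predeceased; the 1/4 allotted to Hugo's branch passes to Hugo's issue by representation.
The 1/4 is divided into 2 equal shares of 1/8 among Mateo, Beatriz.
Mateo is living and takes 1/8.
Beatriz is living and takes 1/8.
Yago is living and takes 1/4.

Alonso 1/8; Beatriz 1/8; Catalina 1/4; Mateo 1/8; Octavio 1/8; Yago 1/4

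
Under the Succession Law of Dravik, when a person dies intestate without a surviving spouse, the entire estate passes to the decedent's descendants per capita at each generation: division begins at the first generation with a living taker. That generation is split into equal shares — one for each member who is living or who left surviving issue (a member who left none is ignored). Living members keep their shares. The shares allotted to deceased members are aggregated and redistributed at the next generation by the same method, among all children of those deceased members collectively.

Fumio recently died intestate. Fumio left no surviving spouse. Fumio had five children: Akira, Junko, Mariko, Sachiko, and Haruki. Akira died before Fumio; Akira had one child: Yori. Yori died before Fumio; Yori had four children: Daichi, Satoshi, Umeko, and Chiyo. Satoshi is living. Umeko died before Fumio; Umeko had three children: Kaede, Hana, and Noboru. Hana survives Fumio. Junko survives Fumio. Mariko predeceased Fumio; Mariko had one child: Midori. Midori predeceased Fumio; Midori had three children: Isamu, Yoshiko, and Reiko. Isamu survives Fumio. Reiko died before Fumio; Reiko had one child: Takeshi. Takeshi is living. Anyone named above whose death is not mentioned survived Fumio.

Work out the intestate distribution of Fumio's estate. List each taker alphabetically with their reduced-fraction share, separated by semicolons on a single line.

There is no surviving spouse, so the entire estate passes to Fumio's descendants per capita at each generation.
At generation 1 (Akira, Junko, Mariko, Sachiko, Haruki) there are 5 shares of (1)/5 = 1/5 each.
Living: Junko, Sachiko, and Haruki — each takes 1/5.
Deceased: Akira and Mariko. Their combined 2/5 is pooled and carried to generation 2.
At generation 2 (Yori, Midori) there are 2 shares of (2/5)/2 = 1/5 each.
Deceased: Yori and Midori. Their combined 2/5 is pooled and carried to generation 3.
At generation 3 (Daichi, Satoshi, Umeko, Chiyo, Isamu, Yoshiko, Reiko) there are 7 shares of (2/5)/7 = 2/35 each.
Living: Daichi, Satoshi, Chiyo, Isamu, and Yoshiko — each takes 2/35.
Deceased: Umeko and Reiko. Their combined 4/35 is pooled and carried to generation 4.
At generation 4 (Kaede, Hana, Noboru, Takeshi) there are 4 shares of (4/35)/4 = 1/35 each.
Living: Kaede, Hana, Noboru, and Takeshi — each takes 1/35.

Chiyo 2/35; Daichi 2/35; Hana 1/35; Haruki 1/5; Isamu 2/35; Junko 1/5; Kaede 1/35; Noboru 1/35; Sachiko 1/5; Satoshi 2/35; Takeshi 1/35; Yoshiko 2/35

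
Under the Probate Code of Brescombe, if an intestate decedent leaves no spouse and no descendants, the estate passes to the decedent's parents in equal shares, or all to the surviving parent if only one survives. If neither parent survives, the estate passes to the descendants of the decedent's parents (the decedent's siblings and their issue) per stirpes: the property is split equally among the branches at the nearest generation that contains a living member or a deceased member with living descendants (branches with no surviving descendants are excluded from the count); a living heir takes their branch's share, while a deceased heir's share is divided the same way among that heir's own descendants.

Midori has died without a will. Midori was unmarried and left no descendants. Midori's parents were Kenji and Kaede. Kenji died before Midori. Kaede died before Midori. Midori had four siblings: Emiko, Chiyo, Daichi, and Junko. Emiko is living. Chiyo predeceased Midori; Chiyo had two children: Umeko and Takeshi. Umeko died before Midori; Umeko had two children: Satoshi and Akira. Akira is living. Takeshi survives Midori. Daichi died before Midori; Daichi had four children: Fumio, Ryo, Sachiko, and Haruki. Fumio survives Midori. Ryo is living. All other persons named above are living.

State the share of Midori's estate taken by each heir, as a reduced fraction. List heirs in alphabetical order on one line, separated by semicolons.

Neither parent survives and there are no descendants, so the estate passes to Midori's siblings and their issue per stirpes.
The estate is divided into 4 equal shares of 1/4 among Emiko, Chiyo, Daichi, Junko.
Emiko is living and takes 1/4.
Chiyo predeceased; the 1/4 allotted to Chiyo's branch passes to Chiyo's issue by representation.
The 1/4 is divided into 2 equal shares of 1/8 among Umeko, Takeshi.
Umeko predeceased; the 1/8 allotted to Umeko's branch passes to Umeko's issue by representation.
The 1/8 is divided into 2 equal shares of 1/16 among Satoshi, Akira.
Satoshi is living and takes 1/16.
Akira is living and takes 1/16.
Takeshi is living and takes 1/8.
Daichi predeceased; the 1/4 allotted to Daichi's branch passes to Daichi's issue by representation.
The 1/4 is divided into 4 equal shares of 1/16 among Fumio, Ryo, Sachiko, Haruki.
Fumio is living and takes 1/16.
Ryo is living and takes 1/16.
Sachiko is living and takes 1/16.
Haruki is living and takes 1/16.
Junko is living and takes 1/4.

Akira 1/16; Emiko 1/4; Fumio 1/16; Haruki 1/16; Junko 1/4; Ryo 1/16; Sachiko 1/16; Satoshi 1/16; Takeshi 1/8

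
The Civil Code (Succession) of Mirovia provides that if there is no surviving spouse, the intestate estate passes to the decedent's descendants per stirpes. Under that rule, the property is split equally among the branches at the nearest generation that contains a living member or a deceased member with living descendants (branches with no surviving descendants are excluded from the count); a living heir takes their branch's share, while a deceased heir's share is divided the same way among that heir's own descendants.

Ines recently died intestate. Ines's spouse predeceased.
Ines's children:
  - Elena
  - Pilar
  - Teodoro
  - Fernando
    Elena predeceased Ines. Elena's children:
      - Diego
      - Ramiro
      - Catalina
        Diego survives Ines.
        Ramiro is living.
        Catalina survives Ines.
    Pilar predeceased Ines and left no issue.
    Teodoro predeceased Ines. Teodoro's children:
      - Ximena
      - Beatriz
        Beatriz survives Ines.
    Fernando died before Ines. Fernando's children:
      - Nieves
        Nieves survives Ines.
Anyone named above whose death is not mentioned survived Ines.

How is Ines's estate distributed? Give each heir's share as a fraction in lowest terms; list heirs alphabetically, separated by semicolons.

There is no surviving spouse, so the entire estate passes to Ines's descendants per stirpes.
Pilar left no surviving issue, so that branch lapses and is disregarded.
The estate is divided into 3 equal shares of 1/3 among Elena, Teodoro, Fernando.
Elena predeceased; the 1/3 allotted to Elena's branch passes to Elena's issue by representation.
The 1/3 is divided into 3 equal shares of 1/9 among Diego, Ramiro, Catalina.
Diego is living and takes 1/9.
Ramiro is living and takes 1/9.
Catalina is living and takes 1/9.
Teodoro predeceased; the 1/3 allotted to Teodoro's branch passes to Teodoro's issue by representation.
The 1/3 is divided into 2 equal shares of 1/6 among Ximena, Beatriz.
Ximena is living and takes 1/6.
Beatriz is living and takes 1/6.
Fernando predeceased; the 1/3 allotted to Fernando's branch passes to Fernando's issue by representation.
Nieves is the sole taker at this level and receives the full 1/3.

Beatriz 1/6; Catalina 1/9; Diego 1/9; Nieves 1/3; Ramiro 1/9; Ximena 1/6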